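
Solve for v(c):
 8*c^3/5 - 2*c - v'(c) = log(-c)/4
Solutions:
 v(c) = C1 + 2*c^4/5 - c^2 - c*log(-c)/4 + c/4


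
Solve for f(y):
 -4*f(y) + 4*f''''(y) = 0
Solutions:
 f(y) = C1*exp(-y) + C2*exp(y) + C3*sin(y) + C4*cos(y)


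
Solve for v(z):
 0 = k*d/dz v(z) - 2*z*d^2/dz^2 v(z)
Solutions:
 v(z) = C1 + z^(re(k)/2 + 1)*(C2*sin(log(z)*Abs(im(k))/2) + C3*cos(log(z)*im(k)/2))


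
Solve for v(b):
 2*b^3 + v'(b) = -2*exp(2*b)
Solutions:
 v(b) = C1 - b^4/2 - exp(2*b)


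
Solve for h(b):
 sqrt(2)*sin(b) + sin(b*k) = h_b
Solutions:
 h(b) = C1 - sqrt(2)*cos(b) - cos(b*k)/k


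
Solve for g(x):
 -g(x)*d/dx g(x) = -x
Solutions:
 g(x) = -sqrt(C1 + x^2)
 g(x) = sqrt(C1 + x^2)


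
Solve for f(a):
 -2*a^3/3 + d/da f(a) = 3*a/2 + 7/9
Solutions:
 f(a) = C1 + a^4/6 + 3*a^2/4 + 7*a/9


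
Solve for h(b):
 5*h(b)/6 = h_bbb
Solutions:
 h(b) = C3*exp(5^(1/3)*6^(2/3)*b/6) + (C1*sin(2^(2/3)*3^(1/6)*5^(1/3)*b/4) + C2*cos(2^(2/3)*3^(1/6)*5^(1/3)*b/4))*exp(-5^(1/3)*6^(2/3)*b/12)


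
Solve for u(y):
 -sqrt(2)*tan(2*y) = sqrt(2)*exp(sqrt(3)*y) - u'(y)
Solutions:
 u(y) = C1 + sqrt(6)*exp(sqrt(3)*y)/3 - sqrt(2)*log(cos(2*y))/2


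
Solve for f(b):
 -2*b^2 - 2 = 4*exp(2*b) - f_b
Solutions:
 f(b) = C1 + 2*b^3/3 + 2*b + 2*exp(2*b)


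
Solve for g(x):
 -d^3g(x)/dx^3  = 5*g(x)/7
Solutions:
 g(x) = C3*exp(-5^(1/3)*7^(2/3)*x/7) + (C1*sin(sqrt(3)*5^(1/3)*7^(2/3)*x/14) + C2*cos(sqrt(3)*5^(1/3)*7^(2/3)*x/14))*exp(5^(1/3)*7^(2/3)*x/14)


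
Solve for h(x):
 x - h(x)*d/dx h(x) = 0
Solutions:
 h(x) = -sqrt(C1 + x^2)
 h(x) = sqrt(C1 + x^2)


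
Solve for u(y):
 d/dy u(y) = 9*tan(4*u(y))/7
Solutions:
 u(y) = -asin(C1*exp(36*y/7))/4 + pi/4
 u(y) = asin(C1*exp(36*y/7))/4


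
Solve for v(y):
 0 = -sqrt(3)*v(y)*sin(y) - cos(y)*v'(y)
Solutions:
 v(y) = C1*cos(y)^(sqrt(3))


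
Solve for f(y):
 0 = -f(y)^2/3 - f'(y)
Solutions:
 f(y) = 3/(C1 + y)


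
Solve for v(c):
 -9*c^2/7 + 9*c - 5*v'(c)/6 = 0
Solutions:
 v(c) = C1 - 18*c^3/35 + 27*c^2/5


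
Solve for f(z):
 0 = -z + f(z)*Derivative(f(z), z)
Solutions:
 f(z) = -sqrt(C1 + z^2)
 f(z) = sqrt(C1 + z^2)


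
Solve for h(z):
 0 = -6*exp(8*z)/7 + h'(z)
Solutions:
 h(z) = C1 + 3*exp(8*z)/28


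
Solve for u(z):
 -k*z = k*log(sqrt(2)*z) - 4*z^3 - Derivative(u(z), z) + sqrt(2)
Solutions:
 u(z) = C1 + k*z^2/2 + k*z*log(z) - k*z + k*z*log(2)/2 - z^4 + sqrt(2)*z


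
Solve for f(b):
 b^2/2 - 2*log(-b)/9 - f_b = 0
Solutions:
 f(b) = C1 + b^3/6 - 2*b*log(-b)/9 + 2*b/9


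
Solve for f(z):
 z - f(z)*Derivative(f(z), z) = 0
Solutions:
 f(z) = -sqrt(C1 + z^2)
 f(z) = sqrt(C1 + z^2)


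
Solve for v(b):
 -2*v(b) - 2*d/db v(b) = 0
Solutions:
 v(b) = C1*exp(-b)


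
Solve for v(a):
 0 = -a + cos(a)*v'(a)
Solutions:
 v(a) = C1 + Integral(a/cos(a), a)


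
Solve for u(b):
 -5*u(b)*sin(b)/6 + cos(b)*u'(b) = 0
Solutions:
 u(b) = C1/cos(b)^(5/6)


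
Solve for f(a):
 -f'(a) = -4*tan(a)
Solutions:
 f(a) = C1 - 4*log(cos(a))


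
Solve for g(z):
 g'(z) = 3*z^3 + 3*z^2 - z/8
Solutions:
 g(z) = C1 + 3*z^4/4 + z^3 - z^2/16


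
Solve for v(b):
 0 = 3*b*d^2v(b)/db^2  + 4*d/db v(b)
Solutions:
 v(b) = C1 + C2/b^(1/3)


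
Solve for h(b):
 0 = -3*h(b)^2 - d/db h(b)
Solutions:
 h(b) = 1/(C1 + 3*b)


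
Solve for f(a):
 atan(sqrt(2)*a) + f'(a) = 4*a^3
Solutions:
 f(a) = C1 + a^4 - a*atan(sqrt(2)*a) + sqrt(2)*log(2*a^2 + 1)/4


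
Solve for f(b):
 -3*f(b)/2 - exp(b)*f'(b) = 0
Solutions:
 f(b) = C1*exp(3*exp(-b)/2)


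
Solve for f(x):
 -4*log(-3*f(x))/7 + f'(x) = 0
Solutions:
 -7*Integral(1/(log(-_y) + log(3)), (_y, f(x)))/4 = C1 - x


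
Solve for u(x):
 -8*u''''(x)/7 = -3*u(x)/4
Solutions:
 u(x) = C1*exp(-2^(3/4)*21^(1/4)*x/4) + C2*exp(2^(3/4)*21^(1/4)*x/4) + C3*sin(2^(3/4)*21^(1/4)*x/4) + C4*cos(2^(3/4)*21^(1/4)*x/4)


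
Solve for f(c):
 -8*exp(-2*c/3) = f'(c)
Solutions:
 f(c) = C1 + 12*exp(-2*c/3)


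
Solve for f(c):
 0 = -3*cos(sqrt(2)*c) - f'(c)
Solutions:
 f(c) = C1 - 3*sqrt(2)*sin(sqrt(2)*c)/2


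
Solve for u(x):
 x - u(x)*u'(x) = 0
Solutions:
 u(x) = -sqrt(C1 + x^2)
 u(x) = sqrt(C1 + x^2)


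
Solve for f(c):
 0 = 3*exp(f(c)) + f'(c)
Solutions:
 f(c) = log(1/(C1 + 3*c))


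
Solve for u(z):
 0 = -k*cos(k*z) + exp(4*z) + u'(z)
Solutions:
 u(z) = C1 - exp(4*z)/4 + sin(k*z)


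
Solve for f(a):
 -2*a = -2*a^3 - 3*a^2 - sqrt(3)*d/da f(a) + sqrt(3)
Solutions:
 f(a) = C1 - sqrt(3)*a^4/6 - sqrt(3)*a^3/3 + sqrt(3)*a^2/3 + a


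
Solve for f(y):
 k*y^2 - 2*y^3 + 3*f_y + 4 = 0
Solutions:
 f(y) = C1 - k*y^3/9 + y^4/6 - 4*y/3


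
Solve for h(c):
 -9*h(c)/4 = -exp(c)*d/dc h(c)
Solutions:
 h(c) = C1*exp(-9*exp(-c)/4)


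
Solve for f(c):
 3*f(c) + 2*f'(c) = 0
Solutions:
 f(c) = C1*exp(-3*c/2)


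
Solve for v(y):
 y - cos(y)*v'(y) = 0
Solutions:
 v(y) = C1 + Integral(y/cos(y), y)


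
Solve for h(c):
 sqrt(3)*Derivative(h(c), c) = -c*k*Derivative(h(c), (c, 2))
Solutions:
 h(c) = C1 + c^(((re(k) - sqrt(3))*re(k) + im(k)^2)/(re(k)^2 + im(k)^2))*(C2*sin(sqrt(3)*log(c)*Abs(im(k))/(re(k)^2 + im(k)^2)) + C3*cos(sqrt(3)*log(c)*im(k)/(re(k)^2 + im(k)^2)))


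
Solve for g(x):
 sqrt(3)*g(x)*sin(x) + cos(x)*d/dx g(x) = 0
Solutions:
 g(x) = C1*cos(x)^(sqrt(3))


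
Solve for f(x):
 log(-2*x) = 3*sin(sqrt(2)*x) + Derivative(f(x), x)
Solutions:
 f(x) = C1 + x*log(-x) - x + x*log(2) + 3*sqrt(2)*cos(sqrt(2)*x)/2


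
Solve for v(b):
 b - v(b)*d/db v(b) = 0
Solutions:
 v(b) = -sqrt(C1 + b^2)
 v(b) = sqrt(C1 + b^2)


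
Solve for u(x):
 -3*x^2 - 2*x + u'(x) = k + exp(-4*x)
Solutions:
 u(x) = C1 + k*x + x^3 + x^2 - exp(-4*x)/4


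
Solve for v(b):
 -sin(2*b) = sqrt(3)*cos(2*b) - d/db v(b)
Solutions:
 v(b) = C1 - cos(2*b + pi/3)


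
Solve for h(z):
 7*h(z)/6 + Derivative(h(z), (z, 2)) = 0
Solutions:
 h(z) = C1*sin(sqrt(42)*z/6) + C2*cos(sqrt(42)*z/6)


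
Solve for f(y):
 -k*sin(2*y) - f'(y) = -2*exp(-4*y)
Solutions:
 f(y) = C1 + k*cos(2*y)/2 - exp(-4*y)/2


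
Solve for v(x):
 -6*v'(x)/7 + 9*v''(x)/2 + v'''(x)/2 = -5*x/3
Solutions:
 v(x) = C1 + C2*exp(x*(-63 + sqrt(4305))/14) + C3*exp(-x*(63 + sqrt(4305))/14) + 35*x^2/36 + 245*x/24


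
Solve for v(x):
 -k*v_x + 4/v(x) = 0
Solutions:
 v(x) = -sqrt(C1 + 8*x/k)
 v(x) = sqrt(C1 + 8*x/k)


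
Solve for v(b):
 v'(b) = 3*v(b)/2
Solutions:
 v(b) = C1*exp(3*b/2)


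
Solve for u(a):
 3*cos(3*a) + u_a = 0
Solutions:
 u(a) = C1 - sin(3*a)


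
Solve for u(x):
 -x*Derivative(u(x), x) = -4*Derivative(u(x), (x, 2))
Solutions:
 u(x) = C1 + C2*erfi(sqrt(2)*x/4)


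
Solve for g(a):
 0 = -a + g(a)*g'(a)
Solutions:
 g(a) = -sqrt(C1 + a^2)
 g(a) = sqrt(C1 + a^2)


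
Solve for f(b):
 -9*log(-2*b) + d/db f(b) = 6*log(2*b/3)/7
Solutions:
 f(b) = C1 + 69*b*log(b)/7 + b*(-69/7 - 6*log(3)/7 + 69*log(2)/7 + 9*I*pi)


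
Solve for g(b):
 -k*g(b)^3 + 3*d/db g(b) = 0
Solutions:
 g(b) = -sqrt(6)*sqrt(-1/(C1 + b*k))/2
 g(b) = sqrt(6)*sqrt(-1/(C1 + b*k))/2


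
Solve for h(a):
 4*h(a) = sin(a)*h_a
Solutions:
 h(a) = C1*(cos(a)^2 - 2*cos(a) + 1)/(cos(a)^2 + 2*cos(a) + 1)


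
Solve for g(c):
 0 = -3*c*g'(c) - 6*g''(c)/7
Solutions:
 g(c) = C1 + C2*erf(sqrt(7)*c/2)


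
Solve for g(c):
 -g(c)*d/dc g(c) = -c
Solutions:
 g(c) = -sqrt(C1 + c^2)
 g(c) = sqrt(C1 + c^2)


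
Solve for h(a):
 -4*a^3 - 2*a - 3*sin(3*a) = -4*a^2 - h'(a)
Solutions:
 h(a) = C1 + a^4 - 4*a^3/3 + a^2 - cos(3*a)


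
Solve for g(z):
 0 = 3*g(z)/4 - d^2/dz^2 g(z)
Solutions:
 g(z) = C1*exp(-sqrt(3)*z/2) + C2*exp(sqrt(3)*z/2)


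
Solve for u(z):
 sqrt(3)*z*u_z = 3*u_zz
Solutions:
 u(z) = C1 + C2*erfi(sqrt(2)*3^(3/4)*z/6)


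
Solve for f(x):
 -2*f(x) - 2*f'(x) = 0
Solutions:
 f(x) = C1*exp(-x)


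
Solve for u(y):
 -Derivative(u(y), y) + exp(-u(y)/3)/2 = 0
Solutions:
 u(y) = 3*log(C1 + y/6)


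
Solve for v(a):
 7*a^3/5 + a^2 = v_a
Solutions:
 v(a) = C1 + 7*a^4/20 + a^3/3


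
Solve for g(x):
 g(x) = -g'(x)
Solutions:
 g(x) = C1*exp(-x)


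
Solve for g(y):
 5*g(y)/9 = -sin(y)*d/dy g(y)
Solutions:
 g(y) = C1*(cos(y) + 1)^(5/18)/(cos(y) - 1)^(5/18)


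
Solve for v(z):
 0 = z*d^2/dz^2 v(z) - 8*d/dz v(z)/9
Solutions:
 v(z) = C1 + C2*z^(17/9)


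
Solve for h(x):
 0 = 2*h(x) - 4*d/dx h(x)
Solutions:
 h(x) = C1*exp(x/2)


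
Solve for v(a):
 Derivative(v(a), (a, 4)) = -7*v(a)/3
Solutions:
 v(a) = (C1*sin(sqrt(2)*3^(3/4)*7^(1/4)*a/6) + C2*cos(sqrt(2)*3^(3/4)*7^(1/4)*a/6))*exp(-sqrt(2)*3^(3/4)*7^(1/4)*a/6) + (C3*sin(sqrt(2)*3^(3/4)*7^(1/4)*a/6) + C4*cos(sqrt(2)*3^(3/4)*7^(1/4)*a/6))*exp(sqrt(2)*3^(3/4)*7^(1/4)*a/6)


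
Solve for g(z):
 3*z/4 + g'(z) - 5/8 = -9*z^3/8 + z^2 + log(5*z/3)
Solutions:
 g(z) = C1 - 9*z^4/32 + z^3/3 - 3*z^2/8 + z*log(z) - 3*z/8 + z*log(5/3)


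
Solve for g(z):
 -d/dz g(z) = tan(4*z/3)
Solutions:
 g(z) = C1 + 3*log(cos(4*z/3))/4


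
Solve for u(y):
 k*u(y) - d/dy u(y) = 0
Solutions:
 u(y) = C1*exp(k*y)


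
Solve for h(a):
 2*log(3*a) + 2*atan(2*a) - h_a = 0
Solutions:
 h(a) = C1 + 2*a*log(a) + 2*a*atan(2*a) - 2*a + 2*a*log(3) - log(4*a^2 + 1)/2


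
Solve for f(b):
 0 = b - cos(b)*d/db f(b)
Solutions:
 f(b) = C1 + Integral(b/cos(b), b)


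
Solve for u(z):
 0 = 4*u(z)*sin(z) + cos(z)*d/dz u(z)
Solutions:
 u(z) = C1*cos(z)^4


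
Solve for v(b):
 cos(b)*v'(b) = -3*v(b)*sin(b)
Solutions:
 v(b) = C1*cos(b)^3


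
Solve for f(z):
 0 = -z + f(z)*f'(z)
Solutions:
 f(z) = -sqrt(C1 + z^2)
 f(z) = sqrt(C1 + z^2)


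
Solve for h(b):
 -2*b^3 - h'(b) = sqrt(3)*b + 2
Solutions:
 h(b) = C1 - b^4/2 - sqrt(3)*b^2/2 - 2*b


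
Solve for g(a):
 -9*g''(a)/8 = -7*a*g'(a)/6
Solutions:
 g(a) = C1 + C2*erfi(sqrt(42)*a/9)


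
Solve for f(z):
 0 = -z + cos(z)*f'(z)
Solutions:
 f(z) = C1 + Integral(z/cos(z), z)


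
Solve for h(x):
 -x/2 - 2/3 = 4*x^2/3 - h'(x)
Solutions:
 h(x) = C1 + 4*x^3/9 + x^2/4 + 2*x/3


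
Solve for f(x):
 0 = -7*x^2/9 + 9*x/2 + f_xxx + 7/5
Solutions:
 f(x) = C1 + C2*x + C3*x^2 + 7*x^5/540 - 3*x^4/16 - 7*x^3/30


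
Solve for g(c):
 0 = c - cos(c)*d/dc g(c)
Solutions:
 g(c) = C1 + Integral(c/cos(c), c)


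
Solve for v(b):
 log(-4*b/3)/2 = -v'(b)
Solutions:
 v(b) = C1 - b*log(-b)/2 + b*(-log(2) + 1/2 + log(3)/2)


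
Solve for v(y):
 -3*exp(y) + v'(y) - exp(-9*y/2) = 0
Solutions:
 v(y) = C1 + 3*exp(y) - 2*exp(-9*y/2)/9


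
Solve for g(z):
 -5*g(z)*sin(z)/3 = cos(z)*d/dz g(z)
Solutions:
 g(z) = C1*cos(z)^(5/3)


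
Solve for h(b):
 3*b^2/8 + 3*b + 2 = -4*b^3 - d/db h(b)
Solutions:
 h(b) = C1 - b^4 - b^3/8 - 3*b^2/2 - 2*b


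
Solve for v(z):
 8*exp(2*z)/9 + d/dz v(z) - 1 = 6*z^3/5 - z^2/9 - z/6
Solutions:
 v(z) = C1 + 3*z^4/10 - z^3/27 - z^2/12 + z - 4*exp(2*z)/9


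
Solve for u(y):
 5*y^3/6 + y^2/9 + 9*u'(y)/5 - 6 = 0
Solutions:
 u(y) = C1 - 25*y^4/216 - 5*y^3/243 + 10*y/3


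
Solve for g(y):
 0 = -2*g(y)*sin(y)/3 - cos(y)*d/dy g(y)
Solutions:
 g(y) = C1*cos(y)^(2/3)


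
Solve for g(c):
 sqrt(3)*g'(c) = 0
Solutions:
 g(c) = C1


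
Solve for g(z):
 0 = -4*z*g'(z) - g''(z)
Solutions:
 g(z) = C1 + C2*erf(sqrt(2)*z)


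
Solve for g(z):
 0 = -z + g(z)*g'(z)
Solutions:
 g(z) = -sqrt(C1 + z^2)
 g(z) = sqrt(C1 + z^2)


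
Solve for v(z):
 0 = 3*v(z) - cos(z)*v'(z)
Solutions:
 v(z) = C1*(sin(z) + 1)^(3/2)/(sin(z) - 1)^(3/2)


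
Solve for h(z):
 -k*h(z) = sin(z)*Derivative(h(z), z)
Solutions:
 h(z) = C1*exp(k*(-log(cos(z) - 1) + log(cos(z) + 1))/2)


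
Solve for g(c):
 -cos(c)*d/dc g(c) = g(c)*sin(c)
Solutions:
 g(c) = C1*cos(c)


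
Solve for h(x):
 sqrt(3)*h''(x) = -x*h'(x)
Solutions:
 h(x) = C1 + C2*erf(sqrt(2)*3^(3/4)*x/6)


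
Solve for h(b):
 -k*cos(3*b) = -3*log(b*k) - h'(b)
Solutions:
 h(b) = C1 - 3*b*log(b*k) + 3*b + k*sin(3*b)/3


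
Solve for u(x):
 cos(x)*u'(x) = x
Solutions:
 u(x) = C1 + Integral(x/cos(x), x)


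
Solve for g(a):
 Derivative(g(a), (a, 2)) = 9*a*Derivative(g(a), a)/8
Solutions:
 g(a) = C1 + C2*erfi(3*a/4)


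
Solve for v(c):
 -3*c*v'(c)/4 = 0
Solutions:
 v(c) = C1


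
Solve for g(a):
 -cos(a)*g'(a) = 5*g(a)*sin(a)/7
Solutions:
 g(a) = C1*cos(a)^(5/7)


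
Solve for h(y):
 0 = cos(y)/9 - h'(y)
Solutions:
 h(y) = C1 + sin(y)/9


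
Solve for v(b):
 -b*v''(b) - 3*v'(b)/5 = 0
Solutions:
 v(b) = C1 + C2*b^(2/5)


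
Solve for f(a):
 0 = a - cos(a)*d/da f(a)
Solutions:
 f(a) = C1 + Integral(a/cos(a), a)


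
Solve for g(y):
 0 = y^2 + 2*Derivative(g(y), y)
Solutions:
 g(y) = C1 - y^3/6


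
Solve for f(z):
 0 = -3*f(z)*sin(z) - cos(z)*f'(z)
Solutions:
 f(z) = C1*cos(z)^3


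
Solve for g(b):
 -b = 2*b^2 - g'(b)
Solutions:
 g(b) = C1 + 2*b^3/3 + b^2/2


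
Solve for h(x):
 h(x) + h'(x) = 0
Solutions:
 h(x) = C1*exp(-x)


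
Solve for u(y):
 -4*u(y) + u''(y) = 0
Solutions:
 u(y) = C1*exp(-2*y) + C2*exp(2*y)


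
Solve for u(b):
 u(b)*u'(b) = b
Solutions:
 u(b) = -sqrt(C1 + b^2)
 u(b) = sqrt(C1 + b^2)


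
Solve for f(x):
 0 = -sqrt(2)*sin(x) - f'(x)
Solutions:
 f(x) = C1 + sqrt(2)*cos(x)


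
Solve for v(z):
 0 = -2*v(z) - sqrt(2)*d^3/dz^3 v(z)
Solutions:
 v(z) = C3*exp(-2^(1/6)*z) + (C1*sin(2^(1/6)*sqrt(3)*z/2) + C2*cos(2^(1/6)*sqrt(3)*z/2))*exp(2^(1/6)*z/2)


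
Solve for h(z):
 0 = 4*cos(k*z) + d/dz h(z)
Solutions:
 h(z) = C1 - 4*sin(k*z)/k


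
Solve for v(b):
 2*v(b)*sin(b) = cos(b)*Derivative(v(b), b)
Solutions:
 v(b) = C1/cos(b)^2


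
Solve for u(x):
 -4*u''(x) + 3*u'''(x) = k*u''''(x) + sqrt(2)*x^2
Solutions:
 u(x) = C1 + C2*x + C3*exp(x*(3 - sqrt(9 - 16*k))/(2*k)) + C4*exp(x*(sqrt(9 - 16*k) + 3)/(2*k)) - sqrt(2)*x^4/48 - sqrt(2)*x^3/16 + sqrt(2)*x^2*(4*k - 9)/64


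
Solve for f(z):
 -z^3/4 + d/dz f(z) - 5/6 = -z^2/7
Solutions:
 f(z) = C1 + z^4/16 - z^3/21 + 5*z/6


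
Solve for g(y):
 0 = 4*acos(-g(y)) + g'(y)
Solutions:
 Integral(1/acos(-_y), (_y, g(y))) = C1 - 4*y


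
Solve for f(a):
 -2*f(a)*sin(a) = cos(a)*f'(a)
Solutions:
 f(a) = C1*cos(a)^2


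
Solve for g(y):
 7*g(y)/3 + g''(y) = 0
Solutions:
 g(y) = C1*sin(sqrt(21)*y/3) + C2*cos(sqrt(21)*y/3)


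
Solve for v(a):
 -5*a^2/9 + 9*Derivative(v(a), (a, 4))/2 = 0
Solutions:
 v(a) = C1 + C2*a + C3*a^2 + C4*a^3 + a^6/2916


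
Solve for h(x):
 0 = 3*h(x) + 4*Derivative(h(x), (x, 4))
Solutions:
 h(x) = (C1*sin(3^(1/4)*x/2) + C2*cos(3^(1/4)*x/2))*exp(-3^(1/4)*x/2) + (C3*sin(3^(1/4)*x/2) + C4*cos(3^(1/4)*x/2))*exp(3^(1/4)*x/2)


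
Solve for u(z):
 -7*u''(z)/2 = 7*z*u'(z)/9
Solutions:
 u(z) = C1 + C2*erf(z/3)


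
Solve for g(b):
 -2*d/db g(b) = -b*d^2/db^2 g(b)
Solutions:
 g(b) = C1 + C2*b^3


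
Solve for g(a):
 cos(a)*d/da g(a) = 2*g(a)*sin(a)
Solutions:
 g(a) = C1/cos(a)^2


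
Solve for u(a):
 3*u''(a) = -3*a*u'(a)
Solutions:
 u(a) = C1 + C2*erf(sqrt(2)*a/2)


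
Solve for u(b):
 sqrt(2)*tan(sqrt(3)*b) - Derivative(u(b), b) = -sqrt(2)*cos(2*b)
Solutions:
 u(b) = C1 - sqrt(6)*log(cos(sqrt(3)*b))/3 + sqrt(2)*sin(2*b)/2


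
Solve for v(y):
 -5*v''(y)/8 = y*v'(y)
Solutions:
 v(y) = C1 + C2*erf(2*sqrt(5)*y/5)


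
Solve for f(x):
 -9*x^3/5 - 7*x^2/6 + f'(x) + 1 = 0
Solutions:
 f(x) = C1 + 9*x^4/20 + 7*x^3/18 - x


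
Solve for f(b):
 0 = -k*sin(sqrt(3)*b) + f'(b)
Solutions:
 f(b) = C1 - sqrt(3)*k*cos(sqrt(3)*b)/3


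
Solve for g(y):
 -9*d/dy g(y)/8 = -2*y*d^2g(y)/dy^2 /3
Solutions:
 g(y) = C1 + C2*y^(43/16)


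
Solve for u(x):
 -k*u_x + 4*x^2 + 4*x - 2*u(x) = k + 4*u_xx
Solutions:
 u(x) = C1*exp(x*(-k + sqrt(k^2 - 32))/8) + C2*exp(-x*(k + sqrt(k^2 - 32))/8) + k^2 - 2*k*x - 3*k/2 + 2*x^2 + 2*x - 8


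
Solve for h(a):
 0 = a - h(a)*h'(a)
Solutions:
 h(a) = -sqrt(C1 + a^2)
 h(a) = sqrt(C1 + a^2)


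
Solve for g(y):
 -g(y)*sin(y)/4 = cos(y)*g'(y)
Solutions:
 g(y) = C1*cos(y)^(1/4)


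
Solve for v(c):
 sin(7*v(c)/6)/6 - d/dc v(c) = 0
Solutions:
 -c/6 + 3*log(cos(7*v(c)/6) - 1)/7 - 3*log(cos(7*v(c)/6) + 1)/7 = C1


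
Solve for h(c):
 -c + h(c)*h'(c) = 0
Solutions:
 h(c) = -sqrt(C1 + c^2)
 h(c) = sqrt(C1 + c^2)


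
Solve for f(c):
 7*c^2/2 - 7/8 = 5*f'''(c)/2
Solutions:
 f(c) = C1 + C2*c + C3*c^2 + 7*c^5/300 - 7*c^3/120


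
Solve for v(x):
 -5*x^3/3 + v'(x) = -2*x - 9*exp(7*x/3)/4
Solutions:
 v(x) = C1 + 5*x^4/12 - x^2 - 27*exp(7*x/3)/28


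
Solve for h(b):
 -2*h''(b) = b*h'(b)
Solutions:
 h(b) = C1 + C2*erf(b/2)


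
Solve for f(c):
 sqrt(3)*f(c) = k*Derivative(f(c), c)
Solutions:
 f(c) = C1*exp(sqrt(3)*c/k)


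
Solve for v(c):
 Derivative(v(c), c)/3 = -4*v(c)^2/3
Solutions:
 v(c) = 1/(C1 + 4*c)


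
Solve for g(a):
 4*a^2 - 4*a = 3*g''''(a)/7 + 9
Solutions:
 g(a) = C1 + C2*a + C3*a^2 + C4*a^3 + 7*a^6/270 - 7*a^5/90 - 7*a^4/8


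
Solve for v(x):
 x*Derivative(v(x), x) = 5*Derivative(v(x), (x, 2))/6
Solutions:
 v(x) = C1 + C2*erfi(sqrt(15)*x/5)


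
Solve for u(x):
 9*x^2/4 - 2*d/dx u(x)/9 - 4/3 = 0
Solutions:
 u(x) = C1 + 27*x^3/8 - 6*x


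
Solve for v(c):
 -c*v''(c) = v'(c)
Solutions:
 v(c) = C1 + C2*log(c)


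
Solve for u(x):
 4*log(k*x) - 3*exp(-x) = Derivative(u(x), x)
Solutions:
 u(x) = C1 + 4*x*log(k*x) - 4*x + 3*exp(-x)


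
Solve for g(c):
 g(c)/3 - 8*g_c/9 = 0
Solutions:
 g(c) = C1*exp(3*c/8)


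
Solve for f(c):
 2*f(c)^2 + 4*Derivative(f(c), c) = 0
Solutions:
 f(c) = 2/(C1 + c)


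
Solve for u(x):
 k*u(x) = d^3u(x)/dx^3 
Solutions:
 u(x) = C1*exp(k^(1/3)*x) + C2*exp(k^(1/3)*x*(-1 + sqrt(3)*I)/2) + C3*exp(-k^(1/3)*x*(1 + sqrt(3)*I)/2)


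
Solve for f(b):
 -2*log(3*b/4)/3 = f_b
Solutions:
 f(b) = C1 - 2*b*log(b)/3 - 2*b*log(3)/3 + 2*b/3 + 4*b*log(2)/3


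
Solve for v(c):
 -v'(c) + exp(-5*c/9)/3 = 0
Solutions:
 v(c) = C1 - 3*exp(-5*c/9)/5


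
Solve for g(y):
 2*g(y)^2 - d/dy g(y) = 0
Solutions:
 g(y) = -1/(C1 + 2*y)


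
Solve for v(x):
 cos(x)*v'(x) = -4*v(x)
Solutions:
 v(x) = C1*(sin(x)^2 - 2*sin(x) + 1)/(sin(x)^2 + 2*sin(x) + 1)


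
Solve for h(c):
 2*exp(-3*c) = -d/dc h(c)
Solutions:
 h(c) = C1 + 2*exp(-3*c)/3


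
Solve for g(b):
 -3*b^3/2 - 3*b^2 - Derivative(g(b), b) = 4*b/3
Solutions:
 g(b) = C1 - 3*b^4/8 - b^3 - 2*b^2/3


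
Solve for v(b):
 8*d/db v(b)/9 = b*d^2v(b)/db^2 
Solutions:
 v(b) = C1 + C2*b^(17/9)


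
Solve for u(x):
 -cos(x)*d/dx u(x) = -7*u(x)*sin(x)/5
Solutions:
 u(x) = C1/cos(x)^(7/5)


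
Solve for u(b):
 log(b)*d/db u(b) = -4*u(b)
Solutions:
 u(b) = C1*exp(-4*li(b))


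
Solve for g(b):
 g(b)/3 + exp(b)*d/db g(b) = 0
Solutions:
 g(b) = C1*exp(exp(-b)/3)


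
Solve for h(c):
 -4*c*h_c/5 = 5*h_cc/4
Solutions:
 h(c) = C1 + C2*erf(2*sqrt(2)*c/5)


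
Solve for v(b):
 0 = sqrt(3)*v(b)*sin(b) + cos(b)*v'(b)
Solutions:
 v(b) = C1*cos(b)^(sqrt(3))


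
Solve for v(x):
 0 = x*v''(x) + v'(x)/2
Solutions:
 v(x) = C1 + C2*sqrt(x)


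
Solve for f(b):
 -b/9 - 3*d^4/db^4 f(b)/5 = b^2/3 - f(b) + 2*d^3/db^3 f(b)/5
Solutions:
 f(b) = C1*exp(b*(-10 - 10^(1/3) + 2*10^(2/3))/18)*sin(10^(1/3)*sqrt(3)*b*(1 + 2*10^(1/3))/18) + C2*exp(b*(-10 - 10^(1/3) + 2*10^(2/3))/18)*cos(10^(1/3)*sqrt(3)*b*(1 + 2*10^(1/3))/18) + C3*exp(b) + C4*exp(b*(-2*10^(2/3) - 5 + 10^(1/3))/9) + b^2/3 + b/9


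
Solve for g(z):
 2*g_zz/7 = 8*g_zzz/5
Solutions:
 g(z) = C1 + C2*z + C3*exp(5*z/28)


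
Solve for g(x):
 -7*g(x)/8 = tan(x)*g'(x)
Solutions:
 g(x) = C1/sin(x)^(7/8)


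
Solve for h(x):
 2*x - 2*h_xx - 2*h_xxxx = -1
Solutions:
 h(x) = C1 + C2*x + C3*sin(x) + C4*cos(x) + x^3/6 + x^2/4


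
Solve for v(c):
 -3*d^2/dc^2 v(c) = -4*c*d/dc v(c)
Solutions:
 v(c) = C1 + C2*erfi(sqrt(6)*c/3)


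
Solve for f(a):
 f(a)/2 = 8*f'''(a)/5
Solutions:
 f(a) = C3*exp(2^(2/3)*5^(1/3)*a/4) + (C1*sin(2^(2/3)*sqrt(3)*5^(1/3)*a/8) + C2*cos(2^(2/3)*sqrt(3)*5^(1/3)*a/8))*exp(-2^(2/3)*5^(1/3)*a/8)


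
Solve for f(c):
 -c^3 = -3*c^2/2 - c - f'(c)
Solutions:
 f(c) = C1 + c^4/4 - c^3/2 - c^2/2


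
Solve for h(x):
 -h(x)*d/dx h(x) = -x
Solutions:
 h(x) = -sqrt(C1 + x^2)
 h(x) = sqrt(C1 + x^2)


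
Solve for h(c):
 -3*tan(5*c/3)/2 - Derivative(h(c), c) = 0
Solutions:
 h(c) = C1 + 9*log(cos(5*c/3))/10


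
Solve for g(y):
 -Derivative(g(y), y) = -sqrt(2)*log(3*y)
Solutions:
 g(y) = C1 + sqrt(2)*y*log(y) - sqrt(2)*y + sqrt(2)*y*log(3)


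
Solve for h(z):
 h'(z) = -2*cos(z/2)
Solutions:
 h(z) = C1 - 4*sin(z/2)


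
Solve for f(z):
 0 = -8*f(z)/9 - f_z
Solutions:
 f(z) = C1*exp(-8*z/9)


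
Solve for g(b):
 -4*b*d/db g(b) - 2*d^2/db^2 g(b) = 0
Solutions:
 g(b) = C1 + C2*erf(b)


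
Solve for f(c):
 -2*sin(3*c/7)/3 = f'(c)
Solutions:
 f(c) = C1 + 14*cos(3*c/7)/9


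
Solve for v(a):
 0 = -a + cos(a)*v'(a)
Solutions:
 v(a) = C1 + Integral(a/cos(a), a)


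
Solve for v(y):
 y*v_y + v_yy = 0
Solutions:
 v(y) = C1 + C2*erf(sqrt(2)*y/2)


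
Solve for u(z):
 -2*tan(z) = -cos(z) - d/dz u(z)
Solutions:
 u(z) = C1 - 2*log(cos(z)) - sin(z)


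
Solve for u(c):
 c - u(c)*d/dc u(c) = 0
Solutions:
 u(c) = -sqrt(C1 + c^2)
 u(c) = sqrt(C1 + c^2)


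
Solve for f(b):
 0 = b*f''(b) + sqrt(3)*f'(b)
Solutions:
 f(b) = C1 + C2*b^(1 - sqrt(3))


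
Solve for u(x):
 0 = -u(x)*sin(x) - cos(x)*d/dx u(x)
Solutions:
 u(x) = C1*cos(x)


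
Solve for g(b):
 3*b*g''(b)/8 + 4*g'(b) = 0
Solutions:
 g(b) = C1 + C2/b^(29/3)


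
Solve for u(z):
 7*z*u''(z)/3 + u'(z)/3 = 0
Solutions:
 u(z) = C1 + C2*z^(6/7)


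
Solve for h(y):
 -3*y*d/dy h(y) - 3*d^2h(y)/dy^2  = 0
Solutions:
 h(y) = C1 + C2*erf(sqrt(2)*y/2)


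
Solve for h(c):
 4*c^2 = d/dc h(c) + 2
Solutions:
 h(c) = C1 + 4*c^3/3 - 2*c


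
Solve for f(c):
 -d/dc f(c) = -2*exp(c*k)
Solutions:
 f(c) = C1 + 2*exp(c*k)/k


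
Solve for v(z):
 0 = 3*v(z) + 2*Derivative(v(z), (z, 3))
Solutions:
 v(z) = C3*exp(-2^(2/3)*3^(1/3)*z/2) + (C1*sin(2^(2/3)*3^(5/6)*z/4) + C2*cos(2^(2/3)*3^(5/6)*z/4))*exp(2^(2/3)*3^(1/3)*z/4)


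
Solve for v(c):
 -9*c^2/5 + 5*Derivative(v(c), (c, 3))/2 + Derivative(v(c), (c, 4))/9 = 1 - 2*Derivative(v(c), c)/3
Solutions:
 v(c) = C1 + C2*exp(c*(-30 + 75*3^(2/3)/(4*sqrt(1129) + 1133)^(1/3) + 3^(1/3)*(4*sqrt(1129) + 1133)^(1/3))/4)*sin(3^(1/6)*c*(-3^(2/3)*(4*sqrt(1129) + 1133)^(1/3) + 225/(4*sqrt(1129) + 1133)^(1/3))/4) + C3*exp(c*(-30 + 75*3^(2/3)/(4*sqrt(1129) + 1133)^(1/3) + 3^(1/3)*(4*sqrt(1129) + 1133)^(1/3))/4)*cos(3^(1/6)*c*(-3^(2/3)*(4*sqrt(1129) + 1133)^(1/3) + 225/(4*sqrt(1129) + 1133)^(1/3))/4) + C4*exp(-c*(75*3^(2/3)/(4*sqrt(1129) + 1133)^(1/3) + 15 + 3^(1/3)*(4*sqrt(1129) + 1133)^(1/3))/2) + 9*c^3/10 - 75*c/4


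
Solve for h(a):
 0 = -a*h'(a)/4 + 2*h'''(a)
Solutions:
 h(a) = C1 + Integral(C2*airyai(a/2) + C3*airybi(a/2), a)


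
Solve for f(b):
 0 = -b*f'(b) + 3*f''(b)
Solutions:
 f(b) = C1 + C2*erfi(sqrt(6)*b/6)


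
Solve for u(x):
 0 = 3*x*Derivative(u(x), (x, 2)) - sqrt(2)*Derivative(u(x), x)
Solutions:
 u(x) = C1 + C2*x^(sqrt(2)/3 + 1)


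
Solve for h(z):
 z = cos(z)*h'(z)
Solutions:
 h(z) = C1 + Integral(z/cos(z), z)


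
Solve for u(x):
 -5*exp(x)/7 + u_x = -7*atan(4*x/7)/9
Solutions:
 u(x) = C1 - 7*x*atan(4*x/7)/9 + 5*exp(x)/7 + 49*log(16*x^2 + 49)/72


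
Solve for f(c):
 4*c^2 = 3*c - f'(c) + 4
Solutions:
 f(c) = C1 - 4*c^3/3 + 3*c^2/2 + 4*c


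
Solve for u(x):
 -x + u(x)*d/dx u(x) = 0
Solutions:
 u(x) = -sqrt(C1 + x^2)
 u(x) = sqrt(C1 + x^2)


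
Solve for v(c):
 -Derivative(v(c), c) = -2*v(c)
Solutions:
 v(c) = C1*exp(2*c)


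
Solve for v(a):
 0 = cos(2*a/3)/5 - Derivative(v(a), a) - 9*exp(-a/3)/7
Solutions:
 v(a) = C1 + 3*sin(2*a/3)/10 + 27*exp(-a/3)/7


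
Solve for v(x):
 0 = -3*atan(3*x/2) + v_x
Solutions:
 v(x) = C1 + 3*x*atan(3*x/2) - log(9*x^2 + 4)


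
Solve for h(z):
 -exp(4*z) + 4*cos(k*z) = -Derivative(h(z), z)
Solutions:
 h(z) = C1 + exp(4*z)/4 - 4*sin(k*z)/k


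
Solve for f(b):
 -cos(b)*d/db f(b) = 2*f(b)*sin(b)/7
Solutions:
 f(b) = C1*cos(b)^(2/7)


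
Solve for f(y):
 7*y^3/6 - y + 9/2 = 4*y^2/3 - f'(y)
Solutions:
 f(y) = C1 - 7*y^4/24 + 4*y^3/9 + y^2/2 - 9*y/2


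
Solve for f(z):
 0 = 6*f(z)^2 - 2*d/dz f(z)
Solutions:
 f(z) = -1/(C1 + 3*z)


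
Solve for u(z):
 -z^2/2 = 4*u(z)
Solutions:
 u(z) = -z^2/8


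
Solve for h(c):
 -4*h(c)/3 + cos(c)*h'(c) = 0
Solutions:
 h(c) = C1*(sin(c) + 1)^(2/3)/(sin(c) - 1)^(2/3)


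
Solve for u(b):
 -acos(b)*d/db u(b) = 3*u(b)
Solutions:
 u(b) = C1*exp(-3*Integral(1/acos(b), b))


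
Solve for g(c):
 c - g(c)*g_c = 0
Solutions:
 g(c) = -sqrt(C1 + c^2)
 g(c) = sqrt(C1 + c^2)


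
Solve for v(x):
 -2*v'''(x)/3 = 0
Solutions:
 v(x) = C1 + C2*x + C3*x^2


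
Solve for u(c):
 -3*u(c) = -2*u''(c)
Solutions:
 u(c) = C1*exp(-sqrt(6)*c/2) + C2*exp(sqrt(6)*c/2)


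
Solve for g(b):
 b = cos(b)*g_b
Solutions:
 g(b) = C1 + Integral(b/cos(b), b)


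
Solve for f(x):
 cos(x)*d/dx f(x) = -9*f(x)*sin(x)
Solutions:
 f(x) = C1*cos(x)^9


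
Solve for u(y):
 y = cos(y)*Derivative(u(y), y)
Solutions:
 u(y) = C1 + Integral(y/cos(y), y)


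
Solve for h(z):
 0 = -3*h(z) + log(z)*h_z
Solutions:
 h(z) = C1*exp(3*li(z))


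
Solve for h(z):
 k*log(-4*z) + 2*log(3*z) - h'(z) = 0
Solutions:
 h(z) = C1 + z*(k + 2)*log(z) + z*(-k + 2*k*log(2) + I*pi*k - 2 + 2*log(3))


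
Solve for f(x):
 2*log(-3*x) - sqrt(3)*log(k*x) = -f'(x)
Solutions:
 f(x) = C1 + x*(sqrt(3)*log(-k) - 2*log(3) - sqrt(3) + 2) - x*(2 - sqrt(3))*log(-x)


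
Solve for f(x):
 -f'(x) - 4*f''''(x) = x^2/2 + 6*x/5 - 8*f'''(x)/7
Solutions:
 f(x) = C1 + C2*exp(x*(16/(21*sqrt(191793) + 9197)^(1/3) + 8 + (21*sqrt(191793) + 9197)^(1/3))/84)*sin(sqrt(3)*x*(-(21*sqrt(191793) + 9197)^(1/3) + 16/(21*sqrt(191793) + 9197)^(1/3))/84) + C3*exp(x*(16/(21*sqrt(191793) + 9197)^(1/3) + 8 + (21*sqrt(191793) + 9197)^(1/3))/84)*cos(sqrt(3)*x*(-(21*sqrt(191793) + 9197)^(1/3) + 16/(21*sqrt(191793) + 9197)^(1/3))/84) + C4*exp(x*(-(21*sqrt(191793) + 9197)^(1/3) - 16/(21*sqrt(191793) + 9197)^(1/3) + 4)/42) - x^3/6 - 3*x^2/5 - 8*x/7


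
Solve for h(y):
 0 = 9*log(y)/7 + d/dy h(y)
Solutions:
 h(y) = C1 - 9*y*log(y)/7 + 9*y/7


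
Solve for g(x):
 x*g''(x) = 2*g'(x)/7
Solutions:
 g(x) = C1 + C2*x^(9/7)


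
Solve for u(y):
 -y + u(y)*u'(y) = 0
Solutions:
 u(y) = -sqrt(C1 + y^2)
 u(y) = sqrt(C1 + y^2)


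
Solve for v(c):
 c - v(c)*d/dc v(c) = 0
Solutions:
 v(c) = -sqrt(C1 + c^2)
 v(c) = sqrt(C1 + c^2)


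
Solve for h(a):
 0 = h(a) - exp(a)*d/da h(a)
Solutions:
 h(a) = C1*exp(-exp(-a))


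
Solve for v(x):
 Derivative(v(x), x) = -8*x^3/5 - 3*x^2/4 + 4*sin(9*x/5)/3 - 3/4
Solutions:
 v(x) = C1 - 2*x^4/5 - x^3/4 - 3*x/4 - 20*cos(9*x/5)/27


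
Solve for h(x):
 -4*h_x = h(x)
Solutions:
 h(x) = C1*exp(-x/4)


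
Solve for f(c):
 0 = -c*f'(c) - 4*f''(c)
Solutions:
 f(c) = C1 + C2*erf(sqrt(2)*c/4)


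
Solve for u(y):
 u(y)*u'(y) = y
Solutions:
 u(y) = -sqrt(C1 + y^2)
 u(y) = sqrt(C1 + y^2)


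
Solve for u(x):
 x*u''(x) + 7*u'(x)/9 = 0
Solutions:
 u(x) = C1 + C2*x^(2/9)


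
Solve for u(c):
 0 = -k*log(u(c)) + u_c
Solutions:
 li(u(c)) = C1 + c*k


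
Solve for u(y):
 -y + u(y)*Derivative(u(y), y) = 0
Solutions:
 u(y) = -sqrt(C1 + y^2)
 u(y) = sqrt(C1 + y^2)


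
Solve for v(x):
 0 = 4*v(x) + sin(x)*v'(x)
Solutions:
 v(x) = C1*(cos(x)^2 + 2*cos(x) + 1)/(cos(x)^2 - 2*cos(x) + 1)


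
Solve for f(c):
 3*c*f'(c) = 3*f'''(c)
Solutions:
 f(c) = C1 + Integral(C2*airyai(c) + C3*airybi(c), c)


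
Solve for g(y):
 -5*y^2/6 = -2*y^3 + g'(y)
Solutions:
 g(y) = C1 + y^4/2 - 5*y^3/18


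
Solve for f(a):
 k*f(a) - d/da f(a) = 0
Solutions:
 f(a) = C1*exp(a*k)


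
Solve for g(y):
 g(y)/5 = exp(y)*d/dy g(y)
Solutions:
 g(y) = C1*exp(-exp(-y)/5)


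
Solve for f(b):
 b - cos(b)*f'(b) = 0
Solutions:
 f(b) = C1 + Integral(b/cos(b), b)


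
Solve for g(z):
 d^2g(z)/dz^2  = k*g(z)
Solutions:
 g(z) = C1*exp(-sqrt(k)*z) + C2*exp(sqrt(k)*z)


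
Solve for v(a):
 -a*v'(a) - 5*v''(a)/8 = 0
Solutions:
 v(a) = C1 + C2*erf(2*sqrt(5)*a/5)


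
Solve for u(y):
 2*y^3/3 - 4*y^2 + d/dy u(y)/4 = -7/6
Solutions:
 u(y) = C1 - 2*y^4/3 + 16*y^3/3 - 14*y/3


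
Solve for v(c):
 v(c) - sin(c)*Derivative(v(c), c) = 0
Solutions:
 v(c) = C1*sqrt(cos(c) - 1)/sqrt(cos(c) + 1)


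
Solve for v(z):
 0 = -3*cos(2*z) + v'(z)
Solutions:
 v(z) = C1 + 3*sin(2*z)/2


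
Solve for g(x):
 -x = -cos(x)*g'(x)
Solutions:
 g(x) = C1 + Integral(x/cos(x), x)


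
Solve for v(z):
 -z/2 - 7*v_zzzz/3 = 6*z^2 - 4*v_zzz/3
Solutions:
 v(z) = C1 + C2*z + C3*z^2 + C4*exp(4*z/7) + 3*z^5/40 + 43*z^4/64 + 301*z^3/64


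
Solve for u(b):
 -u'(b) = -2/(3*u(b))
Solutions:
 u(b) = -sqrt(C1 + 12*b)/3
 u(b) = sqrt(C1 + 12*b)/3


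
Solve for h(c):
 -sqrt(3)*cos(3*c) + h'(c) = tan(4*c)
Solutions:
 h(c) = C1 - log(cos(4*c))/4 + sqrt(3)*sin(3*c)/3


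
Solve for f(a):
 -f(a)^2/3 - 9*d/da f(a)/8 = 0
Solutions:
 f(a) = 27/(C1 + 8*a)


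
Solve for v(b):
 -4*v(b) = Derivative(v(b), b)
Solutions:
 v(b) = C1*exp(-4*b)


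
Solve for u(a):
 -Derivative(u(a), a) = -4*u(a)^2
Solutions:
 u(a) = -1/(C1 + 4*a)


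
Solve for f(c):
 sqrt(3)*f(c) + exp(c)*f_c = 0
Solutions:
 f(c) = C1*exp(sqrt(3)*exp(-c))


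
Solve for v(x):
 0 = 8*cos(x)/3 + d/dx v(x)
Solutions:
 v(x) = C1 - 8*sin(x)/3


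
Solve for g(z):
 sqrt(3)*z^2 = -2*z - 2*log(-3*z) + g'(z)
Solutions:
 g(z) = C1 + sqrt(3)*z^3/3 + z^2 + 2*z*log(-z) + 2*z*(-1 + log(3))


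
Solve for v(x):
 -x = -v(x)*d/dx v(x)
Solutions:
 v(x) = -sqrt(C1 + x^2)
 v(x) = sqrt(C1 + x^2)


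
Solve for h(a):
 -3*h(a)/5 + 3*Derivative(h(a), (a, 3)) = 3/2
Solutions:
 h(a) = C3*exp(5^(2/3)*a/5) + (C1*sin(sqrt(3)*5^(2/3)*a/10) + C2*cos(sqrt(3)*5^(2/3)*a/10))*exp(-5^(2/3)*a/10) - 5/2


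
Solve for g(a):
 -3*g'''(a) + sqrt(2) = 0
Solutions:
 g(a) = C1 + C2*a + C3*a^2 + sqrt(2)*a^3/18


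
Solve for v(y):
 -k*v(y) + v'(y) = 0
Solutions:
 v(y) = C1*exp(k*y)


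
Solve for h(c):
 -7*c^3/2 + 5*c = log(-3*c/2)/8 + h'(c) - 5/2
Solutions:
 h(c) = C1 - 7*c^4/8 + 5*c^2/2 - c*log(-c)/8 + c*(-log(3) + log(2) + 21)/8


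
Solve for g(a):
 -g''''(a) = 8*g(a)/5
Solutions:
 g(a) = (C1*sin(2^(1/4)*5^(3/4)*a/5) + C2*cos(2^(1/4)*5^(3/4)*a/5))*exp(-2^(1/4)*5^(3/4)*a/5) + (C3*sin(2^(1/4)*5^(3/4)*a/5) + C4*cos(2^(1/4)*5^(3/4)*a/5))*exp(2^(1/4)*5^(3/4)*a/5)


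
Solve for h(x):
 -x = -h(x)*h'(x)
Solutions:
 h(x) = -sqrt(C1 + x^2)
 h(x) = sqrt(C1 + x^2)


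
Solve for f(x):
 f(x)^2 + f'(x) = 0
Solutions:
 f(x) = 1/(C1 + x)


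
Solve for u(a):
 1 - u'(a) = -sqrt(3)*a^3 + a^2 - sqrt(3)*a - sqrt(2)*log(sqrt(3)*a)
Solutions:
 u(a) = C1 + sqrt(3)*a^4/4 - a^3/3 + sqrt(3)*a^2/2 + sqrt(2)*a*log(a) - sqrt(2)*a + sqrt(2)*a*log(3)/2 + a


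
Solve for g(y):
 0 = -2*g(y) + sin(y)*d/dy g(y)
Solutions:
 g(y) = C1*(cos(y) - 1)/(cos(y) + 1)


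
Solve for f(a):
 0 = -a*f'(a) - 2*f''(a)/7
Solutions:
 f(a) = C1 + C2*erf(sqrt(7)*a/2)


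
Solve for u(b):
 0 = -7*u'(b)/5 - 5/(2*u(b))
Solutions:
 u(b) = -sqrt(C1 - 175*b)/7
 u(b) = sqrt(C1 - 175*b)/7


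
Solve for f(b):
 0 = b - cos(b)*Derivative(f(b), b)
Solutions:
 f(b) = C1 + Integral(b/cos(b), b)


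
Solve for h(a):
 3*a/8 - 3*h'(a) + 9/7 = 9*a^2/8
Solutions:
 h(a) = C1 - a^3/8 + a^2/16 + 3*a/7


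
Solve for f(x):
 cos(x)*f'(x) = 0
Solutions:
 f(x) = C1


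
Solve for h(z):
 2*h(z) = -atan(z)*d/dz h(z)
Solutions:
 h(z) = C1*exp(-2*Integral(1/atan(z), z))


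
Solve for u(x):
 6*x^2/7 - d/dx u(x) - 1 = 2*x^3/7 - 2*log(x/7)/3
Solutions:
 u(x) = C1 - x^4/14 + 2*x^3/7 + 2*x*log(x)/3 - 5*x/3 - 2*x*log(7)/3


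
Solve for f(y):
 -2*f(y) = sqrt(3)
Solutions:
 f(y) = -sqrt(3)/2


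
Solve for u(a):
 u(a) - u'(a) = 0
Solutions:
 u(a) = C1*exp(a)


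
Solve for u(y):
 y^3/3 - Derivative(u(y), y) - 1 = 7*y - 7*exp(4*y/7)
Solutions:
 u(y) = C1 + y^4/12 - 7*y^2/2 - y + 49*exp(4*y/7)/4


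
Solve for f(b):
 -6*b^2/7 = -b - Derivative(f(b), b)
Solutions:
 f(b) = C1 + 2*b^3/7 - b^2/2


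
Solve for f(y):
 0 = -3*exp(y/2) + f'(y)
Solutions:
 f(y) = C1 + 6*exp(y/2)


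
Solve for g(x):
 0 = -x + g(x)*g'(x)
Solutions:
 g(x) = -sqrt(C1 + x^2)
 g(x) = sqrt(C1 + x^2)


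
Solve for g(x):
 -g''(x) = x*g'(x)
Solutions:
 g(x) = C1 + C2*erf(sqrt(2)*x/2)


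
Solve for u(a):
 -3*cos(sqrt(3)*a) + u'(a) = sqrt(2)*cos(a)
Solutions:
 u(a) = C1 + sqrt(2)*sin(a) + sqrt(3)*sin(sqrt(3)*a)


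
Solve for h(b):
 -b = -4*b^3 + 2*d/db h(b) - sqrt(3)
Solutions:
 h(b) = C1 + b^4/2 - b^2/4 + sqrt(3)*b/2


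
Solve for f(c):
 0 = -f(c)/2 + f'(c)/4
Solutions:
 f(c) = C1*exp(2*c)


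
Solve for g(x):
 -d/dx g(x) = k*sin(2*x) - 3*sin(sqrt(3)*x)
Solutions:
 g(x) = C1 + k*cos(2*x)/2 - sqrt(3)*cos(sqrt(3)*x)


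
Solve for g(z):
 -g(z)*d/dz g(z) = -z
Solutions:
 g(z) = -sqrt(C1 + z^2)
 g(z) = sqrt(C1 + z^2)


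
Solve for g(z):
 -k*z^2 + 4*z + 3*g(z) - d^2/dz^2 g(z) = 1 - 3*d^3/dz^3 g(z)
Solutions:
 g(z) = C1*exp(z*(2*2^(1/3)/(135*sqrt(29) + 727)^(1/3) + 4 + 2^(2/3)*(135*sqrt(29) + 727)^(1/3))/36)*sin(2^(1/3)*sqrt(3)*z*(-2^(1/3)*(135*sqrt(29) + 727)^(1/3) + 2/(135*sqrt(29) + 727)^(1/3))/36) + C2*exp(z*(2*2^(1/3)/(135*sqrt(29) + 727)^(1/3) + 4 + 2^(2/3)*(135*sqrt(29) + 727)^(1/3))/36)*cos(2^(1/3)*sqrt(3)*z*(-2^(1/3)*(135*sqrt(29) + 727)^(1/3) + 2/(135*sqrt(29) + 727)^(1/3))/36) + C3*exp(z*(-2^(2/3)*(135*sqrt(29) + 727)^(1/3) - 2*2^(1/3)/(135*sqrt(29) + 727)^(1/3) + 2)/18) + k*z^2/3 + 2*k/9 - 4*z/3 + 1/3


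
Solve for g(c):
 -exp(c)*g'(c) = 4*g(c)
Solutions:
 g(c) = C1*exp(4*exp(-c))


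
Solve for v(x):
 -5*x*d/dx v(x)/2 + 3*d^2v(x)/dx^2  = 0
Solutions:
 v(x) = C1 + C2*erfi(sqrt(15)*x/6)


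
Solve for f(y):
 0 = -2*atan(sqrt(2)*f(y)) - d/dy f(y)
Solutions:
 Integral(1/atan(sqrt(2)*_y), (_y, f(y))) = C1 - 2*y


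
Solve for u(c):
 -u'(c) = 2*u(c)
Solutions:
 u(c) = C1*exp(-2*c)


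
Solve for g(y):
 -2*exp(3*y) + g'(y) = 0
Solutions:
 g(y) = C1 + 2*exp(3*y)/3


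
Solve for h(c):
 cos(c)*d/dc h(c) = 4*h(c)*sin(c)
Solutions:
 h(c) = C1/cos(c)^4


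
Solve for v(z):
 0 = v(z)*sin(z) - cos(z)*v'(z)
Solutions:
 v(z) = C1/cos(z)


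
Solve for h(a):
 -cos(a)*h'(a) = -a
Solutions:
 h(a) = C1 + Integral(a/cos(a), a)


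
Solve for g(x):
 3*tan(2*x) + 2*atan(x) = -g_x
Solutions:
 g(x) = C1 - 2*x*atan(x) + log(x^2 + 1) + 3*log(cos(2*x))/2


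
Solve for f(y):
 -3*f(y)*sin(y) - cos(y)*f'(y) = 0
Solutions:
 f(y) = C1*cos(y)^3


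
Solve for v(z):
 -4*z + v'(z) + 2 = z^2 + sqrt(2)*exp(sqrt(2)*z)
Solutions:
 v(z) = C1 + z^3/3 + 2*z^2 - 2*z + exp(sqrt(2)*z)


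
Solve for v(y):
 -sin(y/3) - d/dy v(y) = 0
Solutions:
 v(y) = C1 + 3*cos(y/3)


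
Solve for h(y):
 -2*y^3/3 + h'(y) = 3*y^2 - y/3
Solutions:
 h(y) = C1 + y^4/6 + y^3 - y^2/6


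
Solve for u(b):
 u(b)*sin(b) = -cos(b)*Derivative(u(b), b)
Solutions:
 u(b) = C1*cos(b)


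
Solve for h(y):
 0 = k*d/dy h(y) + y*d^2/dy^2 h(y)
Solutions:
 h(y) = C1 + y^(1 - re(k))*(C2*sin(log(y)*Abs(im(k))) + C3*cos(log(y)*im(k)))


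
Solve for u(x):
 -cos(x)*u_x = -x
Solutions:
 u(x) = C1 + Integral(x/cos(x), x)


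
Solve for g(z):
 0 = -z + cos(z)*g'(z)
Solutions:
 g(z) = C1 + Integral(z/cos(z), z)


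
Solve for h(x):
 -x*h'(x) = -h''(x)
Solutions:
 h(x) = C1 + C2*erfi(sqrt(2)*x/2)


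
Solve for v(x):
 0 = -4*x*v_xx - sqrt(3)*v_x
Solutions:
 v(x) = C1 + C2*x^(1 - sqrt(3)/4)


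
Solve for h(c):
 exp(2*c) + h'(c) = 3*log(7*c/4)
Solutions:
 h(c) = C1 + 3*c*log(c) + 3*c*(-2*log(2) - 1 + log(7)) - exp(2*c)/2


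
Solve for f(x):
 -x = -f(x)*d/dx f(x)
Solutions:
 f(x) = -sqrt(C1 + x^2)
 f(x) = sqrt(C1 + x^2)


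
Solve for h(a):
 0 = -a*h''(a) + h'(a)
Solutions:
 h(a) = C1 + C2*a^2


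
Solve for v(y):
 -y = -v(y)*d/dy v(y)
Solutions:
 v(y) = -sqrt(C1 + y^2)
 v(y) = sqrt(C1 + y^2)


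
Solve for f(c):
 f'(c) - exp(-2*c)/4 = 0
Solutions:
 f(c) = C1 - exp(-2*c)/8


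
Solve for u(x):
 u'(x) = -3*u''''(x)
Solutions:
 u(x) = C1 + C4*exp(-3^(2/3)*x/3) + (C2*sin(3^(1/6)*x/2) + C3*cos(3^(1/6)*x/2))*exp(3^(2/3)*x/6)


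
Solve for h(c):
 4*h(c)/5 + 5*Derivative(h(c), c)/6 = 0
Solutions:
 h(c) = C1*exp(-24*c/25)


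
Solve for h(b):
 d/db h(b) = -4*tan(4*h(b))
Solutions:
 h(b) = -asin(C1*exp(-16*b))/4 + pi/4
 h(b) = asin(C1*exp(-16*b))/4


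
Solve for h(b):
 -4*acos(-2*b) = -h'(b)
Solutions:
 h(b) = C1 + 4*b*acos(-2*b) + 2*sqrt(1 - 4*b^2)


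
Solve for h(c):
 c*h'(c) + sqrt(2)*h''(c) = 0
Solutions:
 h(c) = C1 + C2*erf(2^(1/4)*c/2)


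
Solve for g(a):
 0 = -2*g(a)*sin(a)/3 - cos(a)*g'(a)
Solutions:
 g(a) = C1*cos(a)^(2/3)


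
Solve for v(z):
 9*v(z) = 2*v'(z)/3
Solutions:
 v(z) = C1*exp(27*z/2)


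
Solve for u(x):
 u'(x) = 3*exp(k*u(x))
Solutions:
 u(x) = Piecewise((log(-1/(C1*k + 3*k*x))/k, Ne(k, 0)), (nan, True))
 u(x) = Piecewise((C1 + 3*x, Eq(k, 0)), (nan, True))


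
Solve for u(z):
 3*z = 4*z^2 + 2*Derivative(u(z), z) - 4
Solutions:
 u(z) = C1 - 2*z^3/3 + 3*z^2/4 + 2*z


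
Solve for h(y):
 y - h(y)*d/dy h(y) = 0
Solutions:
 h(y) = -sqrt(C1 + y^2)
 h(y) = sqrt(C1 + y^2)


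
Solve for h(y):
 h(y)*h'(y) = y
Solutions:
 h(y) = -sqrt(C1 + y^2)
 h(y) = sqrt(C1 + y^2)


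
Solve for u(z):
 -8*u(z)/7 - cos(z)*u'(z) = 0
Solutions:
 u(z) = C1*(sin(z) - 1)^(4/7)/(sin(z) + 1)^(4/7)


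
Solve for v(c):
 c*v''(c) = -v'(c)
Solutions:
 v(c) = C1 + C2*log(c)


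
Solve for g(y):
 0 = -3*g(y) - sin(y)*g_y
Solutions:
 g(y) = C1*(cos(y) + 1)^(3/2)/(cos(y) - 1)^(3/2)


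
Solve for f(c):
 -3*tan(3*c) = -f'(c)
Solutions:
 f(c) = C1 - log(cos(3*c))


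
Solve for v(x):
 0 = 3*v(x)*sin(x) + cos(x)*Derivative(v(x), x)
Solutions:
 v(x) = C1*cos(x)^3


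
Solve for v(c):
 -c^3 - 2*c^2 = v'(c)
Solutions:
 v(c) = C1 - c^4/4 - 2*c^3/3


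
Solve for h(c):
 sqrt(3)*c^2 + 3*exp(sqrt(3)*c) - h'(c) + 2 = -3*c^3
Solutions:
 h(c) = C1 + 3*c^4/4 + sqrt(3)*c^3/3 + 2*c + sqrt(3)*exp(sqrt(3)*c)


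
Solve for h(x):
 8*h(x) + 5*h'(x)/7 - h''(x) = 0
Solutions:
 h(x) = C1*exp(x*(5 - 3*sqrt(177))/14) + C2*exp(x*(5 + 3*sqrt(177))/14)


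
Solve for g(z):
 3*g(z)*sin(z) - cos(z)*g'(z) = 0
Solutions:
 g(z) = C1/cos(z)^3


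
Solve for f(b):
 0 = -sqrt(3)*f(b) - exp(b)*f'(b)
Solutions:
 f(b) = C1*exp(sqrt(3)*exp(-b))


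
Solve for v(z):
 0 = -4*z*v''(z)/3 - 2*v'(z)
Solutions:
 v(z) = C1 + C2/sqrt(z)


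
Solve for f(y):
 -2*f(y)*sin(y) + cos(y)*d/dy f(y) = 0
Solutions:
 f(y) = C1/cos(y)^2


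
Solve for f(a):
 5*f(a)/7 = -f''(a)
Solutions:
 f(a) = C1*sin(sqrt(35)*a/7) + C2*cos(sqrt(35)*a/7)


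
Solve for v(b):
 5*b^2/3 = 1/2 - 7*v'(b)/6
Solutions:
 v(b) = C1 - 10*b^3/21 + 3*b/7
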